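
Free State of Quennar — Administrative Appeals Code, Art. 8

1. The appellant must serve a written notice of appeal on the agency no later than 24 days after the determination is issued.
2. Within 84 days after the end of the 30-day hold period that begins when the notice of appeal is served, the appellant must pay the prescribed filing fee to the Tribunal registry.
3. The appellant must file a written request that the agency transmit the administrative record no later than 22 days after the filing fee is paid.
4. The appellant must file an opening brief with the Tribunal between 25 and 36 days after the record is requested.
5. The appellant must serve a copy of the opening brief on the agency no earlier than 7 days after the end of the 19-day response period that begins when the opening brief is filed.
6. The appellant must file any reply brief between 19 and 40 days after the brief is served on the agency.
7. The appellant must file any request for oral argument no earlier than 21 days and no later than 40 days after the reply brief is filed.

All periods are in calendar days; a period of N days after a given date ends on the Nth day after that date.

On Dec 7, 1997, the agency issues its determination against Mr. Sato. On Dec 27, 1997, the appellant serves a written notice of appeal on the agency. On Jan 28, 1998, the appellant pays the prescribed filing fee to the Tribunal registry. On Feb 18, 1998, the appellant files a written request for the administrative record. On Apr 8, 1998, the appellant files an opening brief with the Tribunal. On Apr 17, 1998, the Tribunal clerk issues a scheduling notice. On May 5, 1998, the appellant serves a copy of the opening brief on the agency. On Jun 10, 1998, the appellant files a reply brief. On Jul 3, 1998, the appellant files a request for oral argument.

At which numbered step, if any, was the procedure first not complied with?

Step 1 — counting 24 days from Dec 7, 1997 (when the determination is issued) gives a deadline of Dec 31, 1997; Dec 27, 1997 is within that limit.
Step 2 — counting 84 days from Jan 26, 1998 (end of the 30-day hold period, which began when the notice of appeal is served on Dec 27, 1997) gives a deadline of Apr 20, 1998; Jan 28, 1998 is within that limit.
Step 3 — counting 22 days from Jan 28, 1998 (when the filing fee is paid) gives a deadline of Feb 19, 1998; Feb 18, 1998 is within that limit.
Step 4 — 25 and 36 days from Feb 18, 1998 (when the record is requested) are Mar 15, 1998 and Mar 26, 1998 respectively; Apr 8, 1998 is 13 days past the end of the window.
The analysis stops there.

Step 4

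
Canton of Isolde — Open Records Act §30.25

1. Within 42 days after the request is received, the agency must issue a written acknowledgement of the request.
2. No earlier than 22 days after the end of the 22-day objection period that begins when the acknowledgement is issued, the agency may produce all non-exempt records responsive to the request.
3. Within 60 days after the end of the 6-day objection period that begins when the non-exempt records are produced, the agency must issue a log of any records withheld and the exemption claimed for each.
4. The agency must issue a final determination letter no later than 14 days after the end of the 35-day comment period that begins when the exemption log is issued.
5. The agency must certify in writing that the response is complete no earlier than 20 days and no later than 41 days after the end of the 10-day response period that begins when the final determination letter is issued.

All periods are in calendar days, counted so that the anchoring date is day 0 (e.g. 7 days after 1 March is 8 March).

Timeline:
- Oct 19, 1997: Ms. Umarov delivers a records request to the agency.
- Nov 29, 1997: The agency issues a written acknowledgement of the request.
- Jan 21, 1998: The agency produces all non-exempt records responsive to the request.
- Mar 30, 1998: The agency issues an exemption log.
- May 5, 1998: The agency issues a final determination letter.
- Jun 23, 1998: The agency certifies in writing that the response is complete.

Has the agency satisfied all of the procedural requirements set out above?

Step 1 — counting 42 days from Oct 19, 1997 (when the request is received) gives a deadline of Nov 30, 1997; done Nov 29, 1997 — timely.
Step 2 — must wait 22 days from Dec 21, 1997 (end of the 22-day objection period, which began when the acknowledgement is issued on Nov 29, 1997), so not before Jan 12, 1998; done Jan 21, 1998 — permitted.
Step 3 — counting 60 days from Jan 27, 1998 (end of the 6-day objection period, which began when the non-exempt records are produced on Jan 21, 1998) gives a deadline of Mar 28, 1998; not done until Mar 30, 1998, 2 days after the deadline.

No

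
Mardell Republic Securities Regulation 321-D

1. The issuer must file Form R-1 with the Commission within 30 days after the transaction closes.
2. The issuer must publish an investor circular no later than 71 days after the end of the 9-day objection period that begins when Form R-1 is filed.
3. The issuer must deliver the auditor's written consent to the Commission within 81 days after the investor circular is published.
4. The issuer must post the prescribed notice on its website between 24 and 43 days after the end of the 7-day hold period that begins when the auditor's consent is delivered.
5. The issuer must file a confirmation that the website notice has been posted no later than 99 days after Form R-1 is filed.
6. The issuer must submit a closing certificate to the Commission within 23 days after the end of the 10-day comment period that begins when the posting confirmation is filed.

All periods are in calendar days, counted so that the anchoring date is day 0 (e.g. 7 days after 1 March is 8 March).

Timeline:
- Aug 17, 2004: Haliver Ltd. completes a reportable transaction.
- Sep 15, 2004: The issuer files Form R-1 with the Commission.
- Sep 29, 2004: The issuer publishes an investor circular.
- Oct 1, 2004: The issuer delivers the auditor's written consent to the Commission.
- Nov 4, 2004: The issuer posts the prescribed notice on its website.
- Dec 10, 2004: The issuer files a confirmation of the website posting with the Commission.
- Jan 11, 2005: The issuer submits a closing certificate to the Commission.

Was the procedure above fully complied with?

Step 1: 30 days after Aug 17, 2004 (when the transaction closes) is Sep 16, 2004; Sep 15, 2004 is within that limit.
Step 2: 71 days after Sep 24, 2004 (end of the 9-day objection period, which began when Form R-1 is filed on Sep 15, 2004) is Dec 4, 2004; completed Sep 29, 2004, before the deadline.
Step 3: 81 days after Sep 29, 2004 (when the investor circular is published) is Dec 19, 2004; done Oct 1, 2004 — timely.
Step 4: the window is 24–43 days after Oct 8, 2004 (end of the 7-day hold period, which began when the auditor's consent is delivered on Oct 1, 2004), so Nov 1, 2004 through Nov 20, 2004; done Nov 4, 2004, which is between those dates.
Step 5: 99 days after Sep 15, 2004 (when Form R-1 is filed) is Dec 23, 2004; completed Dec 10, 2004, before the deadline.
Step 6: 23 days after Dec 20, 2004 (end of the 10-day comment period, which began when the posting confirmation is filed on Dec 10, 2004) is Jan 12, 2005; Jan 11, 2005 is within that limit.

Yes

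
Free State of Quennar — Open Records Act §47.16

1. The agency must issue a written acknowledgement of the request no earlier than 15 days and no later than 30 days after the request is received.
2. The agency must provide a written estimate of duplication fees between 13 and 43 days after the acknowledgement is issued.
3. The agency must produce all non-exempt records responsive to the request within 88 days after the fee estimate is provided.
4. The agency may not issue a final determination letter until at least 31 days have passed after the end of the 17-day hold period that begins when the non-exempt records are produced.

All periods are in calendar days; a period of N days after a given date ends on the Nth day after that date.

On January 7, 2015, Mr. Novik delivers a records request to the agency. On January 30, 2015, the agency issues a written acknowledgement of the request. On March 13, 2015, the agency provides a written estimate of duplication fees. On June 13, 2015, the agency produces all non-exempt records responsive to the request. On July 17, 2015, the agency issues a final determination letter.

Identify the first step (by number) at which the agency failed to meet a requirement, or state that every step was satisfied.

Step 1 — 15 and 30 days from January 7, 2015 (when the request is received) are January 22, 2015 and February 6, 2015 respectively; January 30, 2015 falls inside that range.
Step 2 — 13 and 43 days from January 30, 2015 (when the acknowledgement is issued) are February 12, 2015 and March 14, 2015 respectively; done March 13, 2015 — within the window.
Step 3 — counting 88 days from March 13, 2015 (when the fee estimate is provided) gives a deadline of June 9, 2015; not done until June 13, 2015, 4 days after the deadline.

Step 3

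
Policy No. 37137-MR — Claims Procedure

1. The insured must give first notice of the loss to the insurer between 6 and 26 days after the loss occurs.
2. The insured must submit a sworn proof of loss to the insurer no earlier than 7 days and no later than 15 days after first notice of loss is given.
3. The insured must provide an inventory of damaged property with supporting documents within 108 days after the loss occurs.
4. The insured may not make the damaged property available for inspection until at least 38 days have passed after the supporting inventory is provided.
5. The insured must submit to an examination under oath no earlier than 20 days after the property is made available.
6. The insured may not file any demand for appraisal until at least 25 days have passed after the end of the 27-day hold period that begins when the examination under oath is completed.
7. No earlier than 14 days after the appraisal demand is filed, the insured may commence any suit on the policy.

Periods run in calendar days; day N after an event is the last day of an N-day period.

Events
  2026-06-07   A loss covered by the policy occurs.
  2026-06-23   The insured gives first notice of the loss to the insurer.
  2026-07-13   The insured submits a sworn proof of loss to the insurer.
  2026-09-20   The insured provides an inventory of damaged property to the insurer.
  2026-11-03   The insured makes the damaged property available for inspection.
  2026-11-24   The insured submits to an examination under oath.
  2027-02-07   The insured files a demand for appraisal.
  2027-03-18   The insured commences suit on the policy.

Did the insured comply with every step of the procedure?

Step 1: the window is 6–26 days after 2026-06-07 (when the loss occurs), so 2026-06-13 through 2026-07-03; done 2026-06-23, which is between those dates.
Step 2: the window is 7–15 days after 2026-06-23 (when first notice of loss is given), so 2026-06-30 through 2026-07-08; done 2026-07-13 — 5 days after the window closed.
That is the first point of non-compliance.

No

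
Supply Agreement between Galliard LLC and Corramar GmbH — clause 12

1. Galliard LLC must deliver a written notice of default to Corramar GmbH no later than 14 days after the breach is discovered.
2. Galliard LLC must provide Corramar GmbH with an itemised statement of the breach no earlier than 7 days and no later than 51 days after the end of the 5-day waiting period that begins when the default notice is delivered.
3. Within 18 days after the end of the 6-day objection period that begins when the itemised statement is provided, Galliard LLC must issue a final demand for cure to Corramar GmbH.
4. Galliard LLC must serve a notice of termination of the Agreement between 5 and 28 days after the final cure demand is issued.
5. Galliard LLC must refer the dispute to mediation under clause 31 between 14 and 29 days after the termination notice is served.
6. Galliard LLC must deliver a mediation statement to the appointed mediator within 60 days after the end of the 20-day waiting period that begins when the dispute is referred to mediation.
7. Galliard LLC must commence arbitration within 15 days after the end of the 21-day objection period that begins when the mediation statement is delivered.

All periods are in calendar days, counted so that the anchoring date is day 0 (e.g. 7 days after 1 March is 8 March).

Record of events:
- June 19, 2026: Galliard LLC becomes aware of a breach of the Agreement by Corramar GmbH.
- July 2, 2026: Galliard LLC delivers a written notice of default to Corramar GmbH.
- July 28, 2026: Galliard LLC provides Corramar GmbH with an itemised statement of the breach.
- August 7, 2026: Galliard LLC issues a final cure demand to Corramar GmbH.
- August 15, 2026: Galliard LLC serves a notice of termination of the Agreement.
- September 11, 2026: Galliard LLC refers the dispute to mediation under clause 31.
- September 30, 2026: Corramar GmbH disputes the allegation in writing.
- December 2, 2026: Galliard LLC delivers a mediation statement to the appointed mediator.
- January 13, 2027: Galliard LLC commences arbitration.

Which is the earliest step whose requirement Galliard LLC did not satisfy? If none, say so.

Step 6

Step 1 — counting 14 days from June 19, 2026 (when the breach is discovered) gives a deadline of July 3, 2026; done July 2, 2026 — timely.
Step 2 — 7 and 51 days from July 7, 2026 (end of the 5-day waiting period, which began when the default notice is delivered on July 2, 2026) are July 14, 2026 and August 27, 2026 respectively; July 28, 2026 falls inside that range.
Step 3 — counting 18 days from August 3, 2026 (end of the 6-day objection period, which began when the itemised statement is provided on July 28, 2026) gives a deadline of August 21, 2026; August 7, 2026 is within that limit.
Step 4 — 5 and 28 days from August 7, 2026 (when the final cure demand is issued) are August 12, 2026 and September 4, 2026 respectively; August 15, 2026 falls inside that range.
Step 5 — 14 and 29 days from August 15, 2026 (when the termination notice is served) are August 29, 2026 and September 13, 2026 respectively; done September 11, 2026, which is between those dates.
Step 6 — counting 60 days from October 1, 2026 (end of the 20-day waiting period, which began when the dispute is referred to mediation on September 11, 2026) gives a deadline of November 30, 2026; December 2, 2026 misses that deadline by 2 days.
That is the first point of non-compliance.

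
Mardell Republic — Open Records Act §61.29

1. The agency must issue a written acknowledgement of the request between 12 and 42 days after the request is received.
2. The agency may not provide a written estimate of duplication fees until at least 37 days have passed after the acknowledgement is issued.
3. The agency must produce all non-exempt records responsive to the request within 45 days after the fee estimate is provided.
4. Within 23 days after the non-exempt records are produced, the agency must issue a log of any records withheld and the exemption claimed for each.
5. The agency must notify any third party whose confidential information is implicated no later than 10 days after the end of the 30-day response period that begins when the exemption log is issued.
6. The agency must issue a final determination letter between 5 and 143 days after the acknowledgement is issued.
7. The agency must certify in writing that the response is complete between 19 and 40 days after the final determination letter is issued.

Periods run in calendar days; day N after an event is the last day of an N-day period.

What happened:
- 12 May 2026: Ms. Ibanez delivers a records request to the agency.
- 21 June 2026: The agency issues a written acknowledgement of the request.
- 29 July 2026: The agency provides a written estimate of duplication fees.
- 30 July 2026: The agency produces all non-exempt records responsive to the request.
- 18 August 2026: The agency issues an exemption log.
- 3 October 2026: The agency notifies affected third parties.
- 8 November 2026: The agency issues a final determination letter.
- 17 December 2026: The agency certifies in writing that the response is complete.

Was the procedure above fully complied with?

No

Step 1 — 12 and 42 days from 12 May 2026 (when the request is received) are 24 May 2026 and 23 June 2026 respectively; done 21 June 2026 — within the window.
Step 2 — must wait 37 days from 21 June 2026 (when the acknowledgement is issued), so not before 28 July 2026; done 29 July 2026 — permitted.
Step 3 — counting 45 days from 29 July 2026 (when the fee estimate is provided) gives a deadline of 12 September 2026; done 30 July 2026 — timely.
Step 4 — counting 23 days from 30 July 2026 (when the non-exempt records are produced) gives a deadline of 22 August 2026; 18 August 2026 is within that limit.
Step 5 — counting 10 days from 17 September 2026 (end of the 30-day response period, which began when the exemption log is issued on 18 August 2026) gives a deadline of 27 September 2026; done 3 October 2026 — 6 days late.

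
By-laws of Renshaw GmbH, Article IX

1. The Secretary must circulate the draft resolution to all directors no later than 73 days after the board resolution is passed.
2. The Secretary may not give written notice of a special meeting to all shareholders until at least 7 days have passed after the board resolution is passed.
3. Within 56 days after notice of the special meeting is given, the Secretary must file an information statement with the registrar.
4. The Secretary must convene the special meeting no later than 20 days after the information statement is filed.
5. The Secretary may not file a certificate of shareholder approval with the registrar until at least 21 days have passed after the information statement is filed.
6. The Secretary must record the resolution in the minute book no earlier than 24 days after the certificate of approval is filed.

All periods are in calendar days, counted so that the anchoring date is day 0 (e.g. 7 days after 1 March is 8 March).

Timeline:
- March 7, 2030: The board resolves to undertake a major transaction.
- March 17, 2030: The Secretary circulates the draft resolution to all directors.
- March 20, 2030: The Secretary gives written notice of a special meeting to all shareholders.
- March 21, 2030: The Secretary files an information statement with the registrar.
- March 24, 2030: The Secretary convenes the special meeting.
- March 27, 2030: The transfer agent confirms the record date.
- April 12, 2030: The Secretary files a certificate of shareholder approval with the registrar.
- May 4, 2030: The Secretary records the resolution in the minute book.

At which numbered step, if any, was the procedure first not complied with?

(1) due by March 7, 2030 + 73 days = May 19, 2030; done March 17, 2030 — timely.
(2) permitted from March 7, 2030 + 7 days = March 14, 2030 onward; March 20, 2030 is on or after that date.
(3) due by March 20, 2030 + 56 days = May 15, 2030; March 21, 2030 is within that limit.
(4) due by March 21, 2030 + 20 days = April 10, 2030; done March 24, 2030 — timely.
(5) permitted from March 21, 2030 + 21 days = April 11, 2030 onward; done April 12, 2030 — permitted.
(6) permitted from April 12, 2030 + 24 days = May 6, 2030 onward; May 4, 2030 is 2 days before the earliest permitted date.

Step 6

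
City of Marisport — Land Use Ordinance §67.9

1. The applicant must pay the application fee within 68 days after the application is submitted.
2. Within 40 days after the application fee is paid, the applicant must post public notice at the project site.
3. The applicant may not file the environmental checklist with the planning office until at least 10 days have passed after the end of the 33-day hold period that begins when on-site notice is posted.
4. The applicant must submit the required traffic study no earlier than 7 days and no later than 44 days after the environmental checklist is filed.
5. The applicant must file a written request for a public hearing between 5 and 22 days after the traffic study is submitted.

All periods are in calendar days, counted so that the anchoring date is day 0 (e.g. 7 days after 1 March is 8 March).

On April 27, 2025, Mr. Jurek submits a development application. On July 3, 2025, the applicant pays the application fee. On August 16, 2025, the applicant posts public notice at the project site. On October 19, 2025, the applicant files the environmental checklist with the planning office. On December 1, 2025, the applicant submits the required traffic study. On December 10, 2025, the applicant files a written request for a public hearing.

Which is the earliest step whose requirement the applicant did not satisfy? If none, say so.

(1) due by April 27, 2025 + 68 days = July 4, 2025; done July 3, 2025 — timely.
(2) due by July 3, 2025 + 40 days = August 12, 2025; not done until August 16, 2025, 4 days after the deadline.
The procedure was therefore not followed at step 2.

Step 2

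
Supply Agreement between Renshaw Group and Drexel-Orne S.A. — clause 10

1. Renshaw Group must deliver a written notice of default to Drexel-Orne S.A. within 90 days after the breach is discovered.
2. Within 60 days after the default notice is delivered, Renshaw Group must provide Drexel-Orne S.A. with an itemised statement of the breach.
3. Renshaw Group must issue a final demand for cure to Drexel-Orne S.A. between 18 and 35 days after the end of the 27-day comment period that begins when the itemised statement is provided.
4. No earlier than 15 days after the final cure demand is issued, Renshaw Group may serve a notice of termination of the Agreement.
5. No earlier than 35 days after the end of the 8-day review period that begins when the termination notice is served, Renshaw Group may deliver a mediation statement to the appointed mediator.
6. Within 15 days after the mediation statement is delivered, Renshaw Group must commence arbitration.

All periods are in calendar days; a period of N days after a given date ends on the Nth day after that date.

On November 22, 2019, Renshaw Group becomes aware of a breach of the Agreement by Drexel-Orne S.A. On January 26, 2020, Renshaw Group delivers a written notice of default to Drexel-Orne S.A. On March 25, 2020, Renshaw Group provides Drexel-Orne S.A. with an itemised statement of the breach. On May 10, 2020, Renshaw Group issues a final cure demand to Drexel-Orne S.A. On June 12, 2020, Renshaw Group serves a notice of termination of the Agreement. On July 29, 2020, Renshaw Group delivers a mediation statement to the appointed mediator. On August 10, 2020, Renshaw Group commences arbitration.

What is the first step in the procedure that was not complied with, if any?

None — every step was satisfied

Step 1: 90 days after November 22, 2019 (when the breach is discovered) is February 20, 2020; done January 26, 2020 — timely.
Step 2: 60 days after January 26, 2020 (when the default notice is delivered) is March 26, 2020; completed March 25, 2020, before the deadline.
Step 3: the window is 18–35 days after April 21, 2020 (end of the 27-day comment period, which began when the itemised statement is provided on March 25, 2020), so May 9, 2020 through May 26, 2020; May 10, 2020 falls inside that range.
Step 4: the earliest permitted date is 15 days after May 10, 2020 (when the final cure demand is issued), i.e. May 25, 2020; done June 12, 2020 — permitted.
Step 5: the earliest permitted date is 35 days after June 20, 2020 (end of the 8-day review period, which began when the termination notice is served on June 12, 2020), i.e. July 25, 2020; done July 29, 2020, after the minimum wait.
Step 6: 15 days after July 29, 2020 (when the mediation statement is delivered) is August 13, 2020; done August 10, 2020 — timely.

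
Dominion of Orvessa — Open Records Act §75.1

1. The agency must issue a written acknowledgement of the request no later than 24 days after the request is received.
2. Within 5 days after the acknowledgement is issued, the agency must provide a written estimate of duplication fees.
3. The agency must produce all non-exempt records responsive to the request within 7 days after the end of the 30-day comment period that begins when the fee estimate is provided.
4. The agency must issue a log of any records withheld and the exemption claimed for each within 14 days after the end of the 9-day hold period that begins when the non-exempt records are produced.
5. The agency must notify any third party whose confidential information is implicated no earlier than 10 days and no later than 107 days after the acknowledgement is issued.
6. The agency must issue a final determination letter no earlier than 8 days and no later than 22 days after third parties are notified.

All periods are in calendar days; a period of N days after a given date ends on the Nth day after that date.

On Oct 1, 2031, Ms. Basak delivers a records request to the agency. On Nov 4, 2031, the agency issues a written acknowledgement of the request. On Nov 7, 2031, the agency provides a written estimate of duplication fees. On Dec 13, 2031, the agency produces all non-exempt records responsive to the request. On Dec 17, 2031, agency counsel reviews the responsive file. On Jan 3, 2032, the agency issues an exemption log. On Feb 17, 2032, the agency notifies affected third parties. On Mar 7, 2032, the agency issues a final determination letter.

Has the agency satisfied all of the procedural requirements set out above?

Step 1 — counting 24 days from Oct 1, 2031 (when the request is received) gives a deadline of Oct 25, 2031; Nov 4, 2031 misses that deadline by 10 days.
The procedure was therefore not followed at step 1.

No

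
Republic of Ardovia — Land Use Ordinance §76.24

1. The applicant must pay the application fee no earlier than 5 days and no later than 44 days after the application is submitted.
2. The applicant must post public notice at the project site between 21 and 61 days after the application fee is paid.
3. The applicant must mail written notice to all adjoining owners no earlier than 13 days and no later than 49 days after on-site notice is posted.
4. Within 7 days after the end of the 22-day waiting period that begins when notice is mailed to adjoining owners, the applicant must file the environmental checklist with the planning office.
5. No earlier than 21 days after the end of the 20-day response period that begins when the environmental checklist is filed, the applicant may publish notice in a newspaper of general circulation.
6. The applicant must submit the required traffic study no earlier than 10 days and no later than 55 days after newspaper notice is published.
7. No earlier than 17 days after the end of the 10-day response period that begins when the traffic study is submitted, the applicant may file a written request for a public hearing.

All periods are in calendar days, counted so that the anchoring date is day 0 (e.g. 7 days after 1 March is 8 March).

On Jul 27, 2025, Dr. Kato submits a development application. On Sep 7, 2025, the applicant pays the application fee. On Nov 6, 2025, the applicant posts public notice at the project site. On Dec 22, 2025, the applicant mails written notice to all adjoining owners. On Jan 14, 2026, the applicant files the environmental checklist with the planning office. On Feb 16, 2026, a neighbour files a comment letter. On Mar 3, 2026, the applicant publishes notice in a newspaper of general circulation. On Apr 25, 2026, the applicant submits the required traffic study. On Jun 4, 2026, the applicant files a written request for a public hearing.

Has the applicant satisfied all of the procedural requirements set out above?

Yes

(1) the permitted window runs from Jul 27, 2025 + 5 = Aug 1, 2025 to Jul 27, 2025 + 44 = Sep 9, 2025; done Sep 7, 2025, which is between those dates.
(2) the permitted window runs from Sep 7, 2025 + 21 = Sep 28, 2025 to Sep 7, 2025 + 61 = Nov 7, 2025; done Nov 6, 2025, which is between those dates.
(3) the permitted window runs from Nov 6, 2025 + 13 = Nov 19, 2025 to Nov 6, 2025 + 49 = Dec 25, 2025; Dec 22, 2025 falls inside that range.
(4) due by Jan 13, 2026 + 7 days = Jan 20, 2026; completed Jan 14, 2026, before the deadline.
(5) permitted from Feb 3, 2026 + 21 days = Feb 24, 2026 onward; done Mar 3, 2026, after the minimum wait.
(6) the permitted window runs from Mar 3, 2026 + 10 = Mar 13, 2026 to Mar 3, 2026 + 55 = Apr 27, 2026; Apr 25, 2026 falls inside that range.
(7) permitted from May 5, 2026 + 17 days = May 22, 2026 onward; done Jun 4, 2026, after the minimum wait.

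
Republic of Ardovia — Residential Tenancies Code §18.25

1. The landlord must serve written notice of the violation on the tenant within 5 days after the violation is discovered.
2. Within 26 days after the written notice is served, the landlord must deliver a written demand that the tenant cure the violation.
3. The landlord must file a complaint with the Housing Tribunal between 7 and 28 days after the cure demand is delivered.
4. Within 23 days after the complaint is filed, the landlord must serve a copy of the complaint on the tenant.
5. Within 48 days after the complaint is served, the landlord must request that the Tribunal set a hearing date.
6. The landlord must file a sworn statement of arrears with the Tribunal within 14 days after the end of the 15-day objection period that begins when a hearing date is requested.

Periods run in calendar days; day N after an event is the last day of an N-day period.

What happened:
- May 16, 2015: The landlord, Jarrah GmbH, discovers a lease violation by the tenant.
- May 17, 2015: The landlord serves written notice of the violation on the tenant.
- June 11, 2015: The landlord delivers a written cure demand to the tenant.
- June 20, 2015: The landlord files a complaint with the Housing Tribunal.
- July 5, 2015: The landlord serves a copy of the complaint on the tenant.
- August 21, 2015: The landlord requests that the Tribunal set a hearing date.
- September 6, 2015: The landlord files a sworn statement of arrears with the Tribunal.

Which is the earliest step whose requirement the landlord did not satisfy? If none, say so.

None — every step was satisfied

Step 1: 5 days after May 16, 2015 (when the violation is discovered) is May 21, 2015; done May 17, 2015 — timely.
Step 2: 26 days after May 17, 2015 (when the written notice is served) is June 12, 2015; completed June 11, 2015, before the deadline.
Step 3: the window is 7–28 days after June 11, 2015 (when the cure demand is delivered), so June 18, 2015 through July 9, 2015; done June 20, 2015 — within the window.
Step 4: 23 days after June 20, 2015 (when the complaint is filed) is July 13, 2015; done July 5, 2015 — timely.
Step 5: 48 days after July 5, 2015 (when the complaint is served) is August 22, 2015; completed August 21, 2015, before the deadline.
Step 6: 14 days after September 5, 2015 (end of the 15-day objection period, which began when a hearing date is requested on August 21, 2015) is September 19, 2015; done September 6, 2015 — timely.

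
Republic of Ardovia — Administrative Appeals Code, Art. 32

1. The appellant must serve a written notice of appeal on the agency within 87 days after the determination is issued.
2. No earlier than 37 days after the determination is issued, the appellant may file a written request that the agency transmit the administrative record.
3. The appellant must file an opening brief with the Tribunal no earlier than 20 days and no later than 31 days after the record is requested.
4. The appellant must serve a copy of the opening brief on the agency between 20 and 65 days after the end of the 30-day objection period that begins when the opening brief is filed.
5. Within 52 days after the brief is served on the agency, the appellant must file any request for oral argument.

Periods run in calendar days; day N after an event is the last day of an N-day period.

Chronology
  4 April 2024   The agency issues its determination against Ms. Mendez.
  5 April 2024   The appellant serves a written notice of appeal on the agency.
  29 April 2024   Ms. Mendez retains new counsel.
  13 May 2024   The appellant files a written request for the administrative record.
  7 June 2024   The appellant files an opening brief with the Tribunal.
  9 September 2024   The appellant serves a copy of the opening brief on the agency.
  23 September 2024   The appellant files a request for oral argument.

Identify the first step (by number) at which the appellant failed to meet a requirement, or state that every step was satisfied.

(1) due by 4 April 2024 + 87 days = 30 June 2024; done 5 April 2024 — timely.
(2) permitted from 4 April 2024 + 37 days = 11 May 2024 onward; 13 May 2024 is on or after that date.
(3) the permitted window runs from 13 May 2024 + 20 = 2 June 2024 to 13 May 2024 + 31 = 13 June 2024; 7 June 2024 falls inside that range.
(4) the permitted window runs from 7 July 2024 + 20 = 27 July 2024 to 7 July 2024 + 65 = 10 September 2024; done 9 September 2024, which is between those dates.
(5) due by 9 September 2024 + 52 days = 31 October 2024; 23 September 2024 is within that limit.

None — every step was satisfied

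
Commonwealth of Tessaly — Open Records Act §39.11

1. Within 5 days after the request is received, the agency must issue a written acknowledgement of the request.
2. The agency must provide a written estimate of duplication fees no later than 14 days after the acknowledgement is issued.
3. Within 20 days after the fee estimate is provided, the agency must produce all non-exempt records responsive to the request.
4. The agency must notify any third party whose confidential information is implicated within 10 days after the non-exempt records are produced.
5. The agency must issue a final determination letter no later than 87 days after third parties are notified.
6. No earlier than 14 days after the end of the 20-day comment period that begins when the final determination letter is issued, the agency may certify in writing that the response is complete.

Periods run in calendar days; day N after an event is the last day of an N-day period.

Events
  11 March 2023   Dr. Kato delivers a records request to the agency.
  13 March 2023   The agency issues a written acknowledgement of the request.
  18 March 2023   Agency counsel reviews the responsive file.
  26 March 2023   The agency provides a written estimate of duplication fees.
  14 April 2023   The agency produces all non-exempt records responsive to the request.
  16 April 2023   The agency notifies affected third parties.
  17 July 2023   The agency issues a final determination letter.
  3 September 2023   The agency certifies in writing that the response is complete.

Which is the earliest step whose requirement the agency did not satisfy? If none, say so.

(1) due by 11 March 2023 + 5 days = 16 March 2023; 13 March 2023 is within that limit.
(2) due by 13 March 2023 + 14 days = 27 March 2023; completed 26 March 2023, before the deadline.
(3) due by 26 March 2023 + 20 days = 15 April 2023; completed 14 April 2023, before the deadline.
(4) due by 14 April 2023 + 10 days = 24 April 2023; completed 16 April 2023, before the deadline.
(5) due by 16 April 2023 + 87 days = 12 July 2023; 17 July 2023 misses that deadline by 5 days.

Step 5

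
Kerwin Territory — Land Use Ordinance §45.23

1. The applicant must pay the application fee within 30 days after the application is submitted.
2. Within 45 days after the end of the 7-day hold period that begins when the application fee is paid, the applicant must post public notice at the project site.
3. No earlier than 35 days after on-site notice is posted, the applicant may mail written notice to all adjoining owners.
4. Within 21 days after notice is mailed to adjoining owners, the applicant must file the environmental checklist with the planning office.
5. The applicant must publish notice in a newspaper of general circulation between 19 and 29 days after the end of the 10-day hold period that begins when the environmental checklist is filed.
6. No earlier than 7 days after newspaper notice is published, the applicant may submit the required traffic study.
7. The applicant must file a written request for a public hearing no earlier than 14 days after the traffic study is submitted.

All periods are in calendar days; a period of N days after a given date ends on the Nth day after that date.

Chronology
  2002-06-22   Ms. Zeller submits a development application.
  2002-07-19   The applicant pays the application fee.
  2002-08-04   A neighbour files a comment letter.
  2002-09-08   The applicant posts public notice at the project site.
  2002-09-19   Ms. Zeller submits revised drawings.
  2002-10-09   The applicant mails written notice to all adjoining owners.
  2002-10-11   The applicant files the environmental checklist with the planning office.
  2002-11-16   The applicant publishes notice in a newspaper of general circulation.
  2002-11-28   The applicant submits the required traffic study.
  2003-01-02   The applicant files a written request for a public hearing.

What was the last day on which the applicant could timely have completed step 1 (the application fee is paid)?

Step 1 runs from 2002-06-22, when the application is submitted. 30 days after 2002-06-22 is 2002-07-22.

2002-07-22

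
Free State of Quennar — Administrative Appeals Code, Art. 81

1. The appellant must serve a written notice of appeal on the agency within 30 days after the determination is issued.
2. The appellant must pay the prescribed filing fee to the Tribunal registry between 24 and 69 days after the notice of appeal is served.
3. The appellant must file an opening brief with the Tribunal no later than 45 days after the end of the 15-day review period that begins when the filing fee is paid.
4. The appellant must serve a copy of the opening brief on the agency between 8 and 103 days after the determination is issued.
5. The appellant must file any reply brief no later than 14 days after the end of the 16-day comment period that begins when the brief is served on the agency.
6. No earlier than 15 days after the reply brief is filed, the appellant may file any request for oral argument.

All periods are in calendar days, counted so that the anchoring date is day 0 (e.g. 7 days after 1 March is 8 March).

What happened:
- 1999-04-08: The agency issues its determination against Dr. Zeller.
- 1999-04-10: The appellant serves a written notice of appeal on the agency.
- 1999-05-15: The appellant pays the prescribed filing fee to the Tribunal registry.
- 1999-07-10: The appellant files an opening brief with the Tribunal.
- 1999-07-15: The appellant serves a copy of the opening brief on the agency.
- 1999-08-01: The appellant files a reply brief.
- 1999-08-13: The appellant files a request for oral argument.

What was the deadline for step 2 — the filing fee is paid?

1999-06-18

Step 2 runs from 1999-04-10, when the notice of appeal is served. The window is 24–69 days after 1999-04-10; it closes on 1999-06-18.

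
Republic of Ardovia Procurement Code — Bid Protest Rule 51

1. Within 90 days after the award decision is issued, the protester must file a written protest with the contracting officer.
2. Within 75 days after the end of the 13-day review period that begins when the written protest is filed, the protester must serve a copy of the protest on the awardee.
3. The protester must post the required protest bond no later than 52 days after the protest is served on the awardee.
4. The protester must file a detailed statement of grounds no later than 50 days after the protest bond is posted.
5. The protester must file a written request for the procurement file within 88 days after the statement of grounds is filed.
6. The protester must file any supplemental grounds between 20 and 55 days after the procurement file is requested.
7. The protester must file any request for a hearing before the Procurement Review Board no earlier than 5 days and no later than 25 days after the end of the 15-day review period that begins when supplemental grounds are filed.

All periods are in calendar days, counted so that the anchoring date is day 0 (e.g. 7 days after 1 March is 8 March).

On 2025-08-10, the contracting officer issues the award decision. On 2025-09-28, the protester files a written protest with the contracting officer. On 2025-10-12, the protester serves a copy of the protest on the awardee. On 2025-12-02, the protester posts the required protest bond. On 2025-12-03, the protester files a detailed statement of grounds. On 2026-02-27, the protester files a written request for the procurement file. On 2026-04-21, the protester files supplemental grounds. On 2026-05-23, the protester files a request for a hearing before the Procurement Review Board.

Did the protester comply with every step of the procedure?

Yes

Step 1 — counting 90 days from 2025-08-10 (when the award decision is issued) gives a deadline of 2025-11-08; completed 2025-09-28, before the deadline.
Step 2 — counting 75 days from 2025-10-11 (end of the 13-day review period, which began when the written protest is filed on 2025-09-28) gives a deadline of 2025-12-25; 2025-10-12 is within that limit.
Step 3 — counting 52 days from 2025-10-12 (when the protest is served on the awardee) gives a deadline of 2025-12-03; completed 2025-12-02, before the deadline.
Step 4 — counting 50 days from 2025-12-02 (when the protest bond is posted) gives a deadline of 2026-01-21; 2025-12-03 is within that limit.
Step 5 — counting 88 days from 2025-12-03 (when the statement of grounds is filed) gives a deadline of 2026-03-01; done 2026-02-27 — timely.
Step 6 — 20 and 55 days from 2026-02-27 (when the procurement file is requested) are 2026-03-19 and 2026-04-23 respectively; 2026-04-21 falls inside that range.
Step 7 — 5 and 25 days from 2026-05-06 (end of the 15-day review period, which began when supplemental grounds are filed on 2026-04-21) are 2026-05-11 and 2026-05-31 respectively; 2026-05-23 falls inside that range.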